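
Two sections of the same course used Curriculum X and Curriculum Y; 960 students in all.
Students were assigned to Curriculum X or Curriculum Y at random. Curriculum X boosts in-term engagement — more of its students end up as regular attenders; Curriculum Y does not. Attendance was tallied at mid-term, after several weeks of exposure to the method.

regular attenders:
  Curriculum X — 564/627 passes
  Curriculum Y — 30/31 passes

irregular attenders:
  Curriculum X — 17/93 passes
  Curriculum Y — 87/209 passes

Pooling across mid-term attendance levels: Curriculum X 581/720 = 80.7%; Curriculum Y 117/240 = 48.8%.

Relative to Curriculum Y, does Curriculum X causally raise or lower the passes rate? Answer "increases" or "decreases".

Mid-term attendance here is a post-treatment variable shaped by the teaching method; conditioning on it would introduce bias rather than remove it. The overall comparison is the causal one.
Pooled: Curriculum X 80.7% vs Curriculum Y 48.8%; Curriculum X is higher overall.

increases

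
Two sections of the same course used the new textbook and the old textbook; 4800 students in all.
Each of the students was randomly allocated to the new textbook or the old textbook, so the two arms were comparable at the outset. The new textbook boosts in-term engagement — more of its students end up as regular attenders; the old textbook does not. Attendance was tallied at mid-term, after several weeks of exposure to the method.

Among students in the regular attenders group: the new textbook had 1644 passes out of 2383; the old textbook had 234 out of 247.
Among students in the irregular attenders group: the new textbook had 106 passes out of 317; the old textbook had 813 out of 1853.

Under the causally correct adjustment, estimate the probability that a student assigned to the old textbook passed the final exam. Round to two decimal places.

Within every mid-term attendance level the old textbook has the higher rate, yet pooled the new textbook does — Simpson's reversal.
Stratifying would compare teaching methods among students the teaching methods themselves sorted into mid-term attendance groups — a form of selection on an intermediate. The unconditioned pooled rates give the total causal effect.
So P(outcome | do(the old textbook)) is just the pooled rate for the old textbook: 1047/2100 = 0.499.

0.50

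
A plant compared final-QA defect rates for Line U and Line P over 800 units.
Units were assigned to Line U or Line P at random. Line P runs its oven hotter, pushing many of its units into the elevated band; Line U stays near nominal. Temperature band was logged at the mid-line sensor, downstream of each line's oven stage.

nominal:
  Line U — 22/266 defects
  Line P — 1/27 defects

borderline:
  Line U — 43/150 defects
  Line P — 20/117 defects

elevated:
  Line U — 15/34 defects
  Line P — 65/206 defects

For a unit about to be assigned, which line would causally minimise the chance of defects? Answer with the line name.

In-process temperature band is downstream of the line. One should not condition on a consequence of treatment, so the overall rates are the right comparison.
Pooled: Line U 17.8% vs Line P 24.6%; Line U is lower overall.

Line U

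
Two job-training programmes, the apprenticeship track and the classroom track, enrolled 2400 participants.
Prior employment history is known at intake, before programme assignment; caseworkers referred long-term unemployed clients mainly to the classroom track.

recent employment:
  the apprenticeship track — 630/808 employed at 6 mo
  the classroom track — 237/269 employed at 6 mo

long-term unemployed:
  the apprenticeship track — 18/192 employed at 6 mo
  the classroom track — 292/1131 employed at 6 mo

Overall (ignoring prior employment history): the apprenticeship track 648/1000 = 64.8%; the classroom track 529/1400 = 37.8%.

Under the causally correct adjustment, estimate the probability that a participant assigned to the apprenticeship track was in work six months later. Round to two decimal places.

Prior employment history satisfies the back-door criterion: it is not a descendant of the programme, and it blocks the spurious path from programme to outcome. Adjusting for it (i.e., using the within-prior employment history rates) gives the causal effect.
Standardising the apprenticeship track to the population prior employment history mix: 0.449·630/808 + 0.551·18/192 = 0.402.

0.40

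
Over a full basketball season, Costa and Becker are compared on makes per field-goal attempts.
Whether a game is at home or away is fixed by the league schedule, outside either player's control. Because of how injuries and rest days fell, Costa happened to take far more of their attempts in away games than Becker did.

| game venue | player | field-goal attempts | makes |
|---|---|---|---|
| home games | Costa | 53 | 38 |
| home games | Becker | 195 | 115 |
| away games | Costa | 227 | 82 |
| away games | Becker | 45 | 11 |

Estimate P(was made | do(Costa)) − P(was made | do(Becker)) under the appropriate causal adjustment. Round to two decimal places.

+0.12

Game venue is set before the player has any effect — it is not caused by the player — and it independently drives the outcome. That makes it a confounder, so the causal comparison is within game venue levels.
Adjusting over the population distribution of game venue: 0.477·(0.717−0.590) + 0.523·(0.361−0.244) = +0.122.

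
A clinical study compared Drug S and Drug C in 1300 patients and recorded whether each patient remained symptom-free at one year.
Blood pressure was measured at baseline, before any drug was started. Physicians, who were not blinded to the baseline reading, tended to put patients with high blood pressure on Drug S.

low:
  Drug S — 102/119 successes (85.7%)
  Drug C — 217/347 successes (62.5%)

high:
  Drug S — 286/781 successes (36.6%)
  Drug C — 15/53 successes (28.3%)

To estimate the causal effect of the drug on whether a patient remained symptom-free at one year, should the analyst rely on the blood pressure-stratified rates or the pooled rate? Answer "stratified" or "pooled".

The blood pressure-specific comparison favours Drug S throughout, but the pooled figures favour Drug C. The question is whether to condition on blood pressure.
Nothing the drug does changes blood pressure; the imbalance is an allocation artefact. With blood pressure also predicting the outcome, the pooled figure is confounded, and the within-stratum comparison is the causal one.
Within each level — low: 85.7% vs 62.5%; high: 36.6% vs 28.3% — Drug S is higher every time.

stratified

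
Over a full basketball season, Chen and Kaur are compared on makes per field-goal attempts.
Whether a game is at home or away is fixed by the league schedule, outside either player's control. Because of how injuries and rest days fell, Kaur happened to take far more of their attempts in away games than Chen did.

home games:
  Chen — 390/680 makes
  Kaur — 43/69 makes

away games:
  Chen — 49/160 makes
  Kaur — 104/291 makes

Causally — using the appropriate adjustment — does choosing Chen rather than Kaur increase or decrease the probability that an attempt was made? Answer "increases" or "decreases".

decreases

The stratified and pooled comparisons disagree (Kaur wins within each game venue; Chen wins overall), so the answer turns on the causal role of game venue.
The imbalance in game venue arose from how field-goal attempts were allocated, not from anything the player did; and game venue independently affects the outcome. The pooled gap is confounded — condition on game venue.
Within each level — home games: 57.4% vs 62.3%; away games: 30.6% vs 35.7% — Kaur is higher every time.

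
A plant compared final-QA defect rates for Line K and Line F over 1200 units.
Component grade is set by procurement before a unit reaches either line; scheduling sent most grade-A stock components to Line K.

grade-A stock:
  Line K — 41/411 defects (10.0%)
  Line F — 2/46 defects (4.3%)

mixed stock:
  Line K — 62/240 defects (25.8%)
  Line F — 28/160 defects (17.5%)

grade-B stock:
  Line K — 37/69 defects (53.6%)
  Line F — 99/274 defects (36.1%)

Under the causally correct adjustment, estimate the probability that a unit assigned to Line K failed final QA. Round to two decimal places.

0.28

Component grade is set before the line has any effect — it is not caused by the line — and it independently drives the outcome. That makes it a confounder, so the causal comparison is within component grade levels.
Standardising Line K to the population component grade mix: 0.381·41/411 + 0.333·62/240 + 0.286·37/69 = 0.277.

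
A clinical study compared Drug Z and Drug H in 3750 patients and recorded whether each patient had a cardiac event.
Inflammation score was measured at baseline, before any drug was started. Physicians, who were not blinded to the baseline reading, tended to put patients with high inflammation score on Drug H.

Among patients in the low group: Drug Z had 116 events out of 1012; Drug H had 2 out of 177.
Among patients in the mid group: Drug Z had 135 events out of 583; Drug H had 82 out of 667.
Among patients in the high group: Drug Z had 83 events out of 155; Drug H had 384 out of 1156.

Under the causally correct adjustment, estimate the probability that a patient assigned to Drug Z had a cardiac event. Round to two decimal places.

Since inflammation score is a pre-existing factor (not a product of the drug) and it affects the outcome on its own, it is a confounder. The stratified rates, not the pooled rate, identify the causal effect.
Standardising Drug Z to the population inflammation score mix: 0.317·116/1012 + 0.333·135/583 + 0.350·83/155 = 0.301.

0.30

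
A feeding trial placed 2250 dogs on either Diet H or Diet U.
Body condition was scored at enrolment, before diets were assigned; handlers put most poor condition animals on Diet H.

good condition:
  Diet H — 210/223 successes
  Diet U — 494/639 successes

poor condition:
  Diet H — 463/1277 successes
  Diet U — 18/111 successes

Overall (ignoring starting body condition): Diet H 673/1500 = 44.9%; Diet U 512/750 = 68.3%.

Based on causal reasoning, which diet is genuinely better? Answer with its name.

Diet H

Since starting body condition is a pre-existing factor (not a product of the diet) and it affects the outcome on its own, it is a confounder. The stratified rates, not the pooled rate, identify the causal effect.
Within each level — good condition: 94.2% vs 77.3%; poor condition: 36.3% vs 16.2% — Diet H is higher every time.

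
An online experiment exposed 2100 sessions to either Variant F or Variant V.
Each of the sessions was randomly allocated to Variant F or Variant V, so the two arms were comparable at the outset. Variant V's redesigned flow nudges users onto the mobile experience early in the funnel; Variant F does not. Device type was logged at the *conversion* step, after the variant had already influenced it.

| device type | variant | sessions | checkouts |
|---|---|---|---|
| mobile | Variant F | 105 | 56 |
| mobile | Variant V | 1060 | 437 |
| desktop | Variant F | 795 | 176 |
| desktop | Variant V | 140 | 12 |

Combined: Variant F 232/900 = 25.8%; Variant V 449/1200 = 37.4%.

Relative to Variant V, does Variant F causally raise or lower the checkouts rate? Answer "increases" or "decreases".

Variant F is higher inside every device type stratum but Variant V is higher in aggregate. Whether to stratify depends on how device type relates to the variant.
Device type is recorded after the variant and is itself shifted by it — it sits on the causal path from variant to outcome. Conditioning on a mediator would strip out part of the effect we want; the pooled comparison gives the total causal effect.
Pooled: Variant F 25.8% vs Variant V 37.4%; Variant V is higher overall.

decreases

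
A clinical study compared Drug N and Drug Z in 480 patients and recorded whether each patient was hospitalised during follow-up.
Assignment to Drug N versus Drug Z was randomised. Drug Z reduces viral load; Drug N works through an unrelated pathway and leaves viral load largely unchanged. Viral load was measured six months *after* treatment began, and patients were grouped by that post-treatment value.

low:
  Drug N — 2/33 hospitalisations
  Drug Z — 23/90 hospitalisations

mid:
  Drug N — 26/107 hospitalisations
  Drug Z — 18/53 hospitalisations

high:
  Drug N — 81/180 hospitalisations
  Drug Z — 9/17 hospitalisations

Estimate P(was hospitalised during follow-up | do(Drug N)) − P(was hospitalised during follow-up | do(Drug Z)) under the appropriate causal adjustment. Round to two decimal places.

Viral load is downstream of the drug. One should not condition on a consequence of treatment, so the overall rates are the right comparison.
The causal difference is the pooled difference: 0.341 − 0.312 = +0.028.

+0.03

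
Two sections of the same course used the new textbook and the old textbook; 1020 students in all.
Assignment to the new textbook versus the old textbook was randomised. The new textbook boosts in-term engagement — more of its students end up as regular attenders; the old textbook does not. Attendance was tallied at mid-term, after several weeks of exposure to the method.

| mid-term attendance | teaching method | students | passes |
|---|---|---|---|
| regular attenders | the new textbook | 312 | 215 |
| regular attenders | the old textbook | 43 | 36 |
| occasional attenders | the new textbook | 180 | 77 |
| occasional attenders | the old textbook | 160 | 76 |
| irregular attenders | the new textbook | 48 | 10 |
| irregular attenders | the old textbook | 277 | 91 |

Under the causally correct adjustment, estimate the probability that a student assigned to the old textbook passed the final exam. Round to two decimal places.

Mid-term attendance is downstream of the teaching method. One should not condition on a consequence of treatment, so the overall rates are the right comparison.
So P(outcome | do(the old textbook)) is just the pooled rate for the old textbook: 203/480 = 0.423.

0.42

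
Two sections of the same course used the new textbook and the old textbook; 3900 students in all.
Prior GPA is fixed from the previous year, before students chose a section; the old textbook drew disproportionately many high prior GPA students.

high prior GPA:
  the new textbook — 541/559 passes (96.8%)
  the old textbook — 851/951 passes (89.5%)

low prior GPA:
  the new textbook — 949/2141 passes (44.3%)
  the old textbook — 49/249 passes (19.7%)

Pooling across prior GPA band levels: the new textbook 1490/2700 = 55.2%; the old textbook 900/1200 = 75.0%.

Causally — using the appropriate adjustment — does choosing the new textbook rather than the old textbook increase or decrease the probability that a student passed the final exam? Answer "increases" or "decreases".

Within every prior GPA band level the new textbook has the higher rate, yet pooled the old textbook does — Simpson's reversal.
Since prior GPA band is a pre-existing factor (not a product of the teaching method) and it affects the outcome on its own, it is a confounder. The stratified rates, not the pooled rate, identify the causal effect.
Within each level — high prior GPA: 96.8% vs 89.5%; low prior GPA: 44.3% vs 19.7% — the new textbook is higher every time.

increases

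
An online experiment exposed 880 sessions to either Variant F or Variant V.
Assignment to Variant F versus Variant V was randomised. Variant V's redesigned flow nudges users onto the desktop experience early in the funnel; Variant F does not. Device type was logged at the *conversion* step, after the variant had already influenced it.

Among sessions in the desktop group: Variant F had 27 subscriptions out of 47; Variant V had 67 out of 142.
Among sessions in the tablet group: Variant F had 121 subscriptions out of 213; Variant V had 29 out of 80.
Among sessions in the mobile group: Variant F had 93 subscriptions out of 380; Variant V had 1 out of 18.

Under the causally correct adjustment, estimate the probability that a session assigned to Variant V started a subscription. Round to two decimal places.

Within every device type level Variant F has the higher rate, yet pooled Variant V does — Simpson's reversal.
Stratifying would compare variants among sessions the variants themselves sorted into device type groups — a form of selection on an intermediate. The unconditioned pooled rates give the total causal effect.
So P(outcome | do(Variant V)) is just the pooled rate for Variant V: 97/240 = 0.404.

0.40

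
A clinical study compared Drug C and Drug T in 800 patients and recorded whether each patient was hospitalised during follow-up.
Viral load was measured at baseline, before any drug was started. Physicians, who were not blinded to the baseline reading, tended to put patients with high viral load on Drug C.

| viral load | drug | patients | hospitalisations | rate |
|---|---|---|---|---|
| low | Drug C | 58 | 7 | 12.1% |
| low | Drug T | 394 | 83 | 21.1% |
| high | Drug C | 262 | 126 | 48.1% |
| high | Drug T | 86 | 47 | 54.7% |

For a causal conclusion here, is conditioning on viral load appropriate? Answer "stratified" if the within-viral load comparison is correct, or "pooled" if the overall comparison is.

stratified

The viral load-specific comparison favours Drug C throughout, but the pooled figures favour Drug T. The question is whether to condition on viral load.
Viral load satisfies the back-door criterion: it is not a descendant of the drug, and it blocks the spurious path from drug to outcome. Adjusting for it (i.e., using the within-viral load rates) gives the causal effect.
Within each level — low: 12.1% vs 21.1%; high: 48.1% vs 54.7% — Drug C is lower every time.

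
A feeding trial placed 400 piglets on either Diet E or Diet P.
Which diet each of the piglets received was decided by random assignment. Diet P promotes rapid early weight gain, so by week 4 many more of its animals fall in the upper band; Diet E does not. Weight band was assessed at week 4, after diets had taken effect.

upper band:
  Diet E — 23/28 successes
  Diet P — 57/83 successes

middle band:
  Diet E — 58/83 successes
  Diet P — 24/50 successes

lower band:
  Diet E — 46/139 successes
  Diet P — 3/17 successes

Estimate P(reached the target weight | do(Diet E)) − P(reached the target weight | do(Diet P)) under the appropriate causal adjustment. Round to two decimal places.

-0.05

Week-4 weight band lies on the pathway diet → week-4 weight band → outcome, so adjusting for it blocks the indirect effect. For the total causal effect of diet, use the unadjusted pooled rates.
The causal difference is the pooled difference: 0.508 − 0.560 = -0.052.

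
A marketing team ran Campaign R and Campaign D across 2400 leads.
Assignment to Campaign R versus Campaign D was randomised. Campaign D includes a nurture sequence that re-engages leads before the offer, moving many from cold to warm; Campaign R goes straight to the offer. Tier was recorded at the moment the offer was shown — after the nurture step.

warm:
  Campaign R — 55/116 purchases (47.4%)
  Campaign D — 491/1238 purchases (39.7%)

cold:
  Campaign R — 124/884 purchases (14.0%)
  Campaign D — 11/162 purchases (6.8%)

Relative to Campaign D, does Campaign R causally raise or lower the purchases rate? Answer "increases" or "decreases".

decreases

Within every engagement tier level Campaign R has the higher rate, yet pooled Campaign D does — Simpson's reversal.
Engagement tier is recorded after the campaign and is itself shifted by it — it sits on the causal path from campaign to outcome. Conditioning on a mediator would strip out part of the effect we want; the pooled comparison gives the total causal effect.
Pooled: Campaign R 17.9% vs Campaign D 35.9%; Campaign D is higher overall.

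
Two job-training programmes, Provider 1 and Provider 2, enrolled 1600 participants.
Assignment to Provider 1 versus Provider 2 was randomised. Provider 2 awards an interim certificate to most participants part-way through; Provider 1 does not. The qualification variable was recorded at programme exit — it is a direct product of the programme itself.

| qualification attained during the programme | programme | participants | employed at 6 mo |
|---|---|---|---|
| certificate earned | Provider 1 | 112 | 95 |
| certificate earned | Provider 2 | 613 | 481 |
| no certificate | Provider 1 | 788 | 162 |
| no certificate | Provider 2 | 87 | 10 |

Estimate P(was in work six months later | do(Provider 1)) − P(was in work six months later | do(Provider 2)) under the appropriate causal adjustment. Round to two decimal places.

-0.42

The distribution of qualification attained during the programme is itself part of what the programme does — it is an intermediate outcome. Holding it fixed would remove that part of the effect; the total effect is the pooled difference.
The causal difference is the pooled difference: 0.286 − 0.701 = -0.416.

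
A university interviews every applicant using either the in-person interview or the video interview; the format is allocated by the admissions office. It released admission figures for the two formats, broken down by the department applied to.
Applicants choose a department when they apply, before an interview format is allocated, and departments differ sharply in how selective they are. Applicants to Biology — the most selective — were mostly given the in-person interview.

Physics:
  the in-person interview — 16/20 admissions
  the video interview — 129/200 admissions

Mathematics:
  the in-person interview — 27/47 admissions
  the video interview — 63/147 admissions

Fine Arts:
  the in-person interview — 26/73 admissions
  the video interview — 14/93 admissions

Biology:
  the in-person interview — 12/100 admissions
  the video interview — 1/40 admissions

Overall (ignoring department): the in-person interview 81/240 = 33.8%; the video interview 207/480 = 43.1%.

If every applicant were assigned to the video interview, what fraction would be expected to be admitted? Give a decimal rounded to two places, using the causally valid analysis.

0.35

Department differs across interview formats for reasons unrelated to any effect of the interview format itself, and it separately predicts the outcome — a classic confounder. We must compare within department levels.
Standardising the video interview to the population department mix: 0.306·129/200 + 0.269·63/147 + 0.231·14/93 + 0.194·1/40 = 0.352.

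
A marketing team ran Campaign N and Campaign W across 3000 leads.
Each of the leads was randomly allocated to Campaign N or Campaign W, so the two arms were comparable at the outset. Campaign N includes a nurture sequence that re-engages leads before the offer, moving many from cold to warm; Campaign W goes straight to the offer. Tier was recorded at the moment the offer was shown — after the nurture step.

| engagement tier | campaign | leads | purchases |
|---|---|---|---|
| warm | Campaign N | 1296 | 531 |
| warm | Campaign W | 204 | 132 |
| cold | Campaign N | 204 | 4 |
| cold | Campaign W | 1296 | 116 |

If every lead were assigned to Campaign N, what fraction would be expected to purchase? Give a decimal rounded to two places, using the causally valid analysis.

Stratifying would compare campaigns among leads the campaigns themselves sorted into engagement tier groups — a form of selection on an intermediate. The unconditioned pooled rates give the total causal effect.
So P(outcome | do(Campaign N)) is just the pooled rate for Campaign N: 535/1500 = 0.357.

0.36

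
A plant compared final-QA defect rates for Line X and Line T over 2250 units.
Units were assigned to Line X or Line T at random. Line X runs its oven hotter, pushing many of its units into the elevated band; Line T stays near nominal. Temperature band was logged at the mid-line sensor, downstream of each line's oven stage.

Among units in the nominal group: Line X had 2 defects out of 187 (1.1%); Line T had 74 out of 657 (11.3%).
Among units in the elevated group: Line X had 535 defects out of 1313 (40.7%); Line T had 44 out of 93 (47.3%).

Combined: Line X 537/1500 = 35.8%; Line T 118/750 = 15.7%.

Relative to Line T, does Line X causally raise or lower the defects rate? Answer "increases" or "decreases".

increases

The in-process temperature band-specific comparison favours Line X throughout, but the pooled figures favour Line T. The question is whether to condition on in-process temperature band.
In-process temperature band is recorded after the line and is itself shifted by it — it sits on the causal path from line to outcome. Conditioning on a mediator would strip out part of the effect we want; the pooled comparison gives the total causal effect.
Pooled: Line X 35.8% vs Line T 15.7%; Line T is lower overall.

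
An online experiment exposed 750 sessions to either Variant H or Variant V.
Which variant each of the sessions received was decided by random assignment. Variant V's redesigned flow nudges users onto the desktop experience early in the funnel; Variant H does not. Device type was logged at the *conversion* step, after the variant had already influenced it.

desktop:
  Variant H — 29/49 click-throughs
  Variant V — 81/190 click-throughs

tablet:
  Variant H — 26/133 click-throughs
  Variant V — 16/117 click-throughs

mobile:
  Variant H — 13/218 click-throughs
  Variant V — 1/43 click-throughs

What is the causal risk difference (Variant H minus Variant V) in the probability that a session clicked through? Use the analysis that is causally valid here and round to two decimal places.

Device type lies on the pathway variant → device type → outcome, so adjusting for it blocks the indirect effect. For the total causal effect of variant, use the unadjusted pooled rates.
The causal difference is the pooled difference: 0.170 − 0.280 = -0.110.

-0.11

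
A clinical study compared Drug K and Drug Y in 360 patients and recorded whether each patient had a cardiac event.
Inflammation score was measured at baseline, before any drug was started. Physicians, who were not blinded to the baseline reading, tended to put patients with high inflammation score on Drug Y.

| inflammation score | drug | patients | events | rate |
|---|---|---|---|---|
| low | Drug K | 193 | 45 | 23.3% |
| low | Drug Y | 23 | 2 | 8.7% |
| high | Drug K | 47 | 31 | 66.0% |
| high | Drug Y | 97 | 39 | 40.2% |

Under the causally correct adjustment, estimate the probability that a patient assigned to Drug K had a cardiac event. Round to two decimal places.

0.40

Inflammation score is set before the drug has any effect — it is not caused by the drug — and it independently drives the outcome. That makes it a confounder, so the causal comparison is within inflammation score levels.
Standardising Drug K to the population inflammation score mix: 0.600·45/193 + 0.400·31/47 = 0.404.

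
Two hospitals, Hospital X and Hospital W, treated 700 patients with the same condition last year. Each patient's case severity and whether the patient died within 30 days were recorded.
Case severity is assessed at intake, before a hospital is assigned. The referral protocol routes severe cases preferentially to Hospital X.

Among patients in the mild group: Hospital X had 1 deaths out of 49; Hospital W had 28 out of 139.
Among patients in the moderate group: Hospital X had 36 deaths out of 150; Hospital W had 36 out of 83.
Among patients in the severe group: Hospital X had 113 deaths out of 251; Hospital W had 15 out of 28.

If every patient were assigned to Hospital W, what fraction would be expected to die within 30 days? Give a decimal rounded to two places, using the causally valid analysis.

0.41

Within every case severity level Hospital X has the lower rate, yet pooled Hospital W does — Simpson's reversal.
Nothing the hospital does changes case severity; the imbalance is an allocation artefact. With case severity also predicting the outcome, the pooled figure is confounded, and the within-stratum comparison is the causal one.
Standardising Hospital W to the population case severity mix: 0.269·28/139 + 0.333·36/83 + 0.399·15/28 = 0.412.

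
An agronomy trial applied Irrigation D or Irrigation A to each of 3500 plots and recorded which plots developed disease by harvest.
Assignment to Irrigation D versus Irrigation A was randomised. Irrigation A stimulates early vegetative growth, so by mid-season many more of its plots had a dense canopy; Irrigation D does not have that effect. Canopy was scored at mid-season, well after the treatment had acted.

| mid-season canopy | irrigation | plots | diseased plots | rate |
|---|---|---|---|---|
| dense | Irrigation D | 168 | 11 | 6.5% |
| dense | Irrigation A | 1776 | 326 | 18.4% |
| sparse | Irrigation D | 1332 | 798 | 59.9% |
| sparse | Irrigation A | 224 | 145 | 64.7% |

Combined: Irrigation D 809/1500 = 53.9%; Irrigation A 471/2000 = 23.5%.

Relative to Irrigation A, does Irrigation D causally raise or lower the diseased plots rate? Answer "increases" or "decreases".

Because the irrigation influences mid-season canopy, mid-season canopy is a post-treatment mediator, not a confounder. Stratifying on it would bias the estimate; the causal effect is the crude pooled difference.
Pooled: Irrigation D 53.9% vs Irrigation A 23.5%; Irrigation A is lower overall.

increases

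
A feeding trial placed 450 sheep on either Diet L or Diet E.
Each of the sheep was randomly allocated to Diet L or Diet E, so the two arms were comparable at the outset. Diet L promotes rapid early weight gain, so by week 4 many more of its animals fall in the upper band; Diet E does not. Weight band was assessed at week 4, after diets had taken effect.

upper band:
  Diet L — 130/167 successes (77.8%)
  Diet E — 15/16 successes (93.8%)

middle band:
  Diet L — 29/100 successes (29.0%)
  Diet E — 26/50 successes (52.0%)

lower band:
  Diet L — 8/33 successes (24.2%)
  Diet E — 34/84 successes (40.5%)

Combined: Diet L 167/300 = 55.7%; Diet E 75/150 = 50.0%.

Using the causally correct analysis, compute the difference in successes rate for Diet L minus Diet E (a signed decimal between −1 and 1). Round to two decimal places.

The distribution of week-4 weight band is itself part of what the diet does — it is an intermediate outcome. Holding it fixed would remove that part of the effect; the total effect is the pooled difference.
The causal difference is the pooled difference: 0.557 − 0.500 = +0.057.

+0.06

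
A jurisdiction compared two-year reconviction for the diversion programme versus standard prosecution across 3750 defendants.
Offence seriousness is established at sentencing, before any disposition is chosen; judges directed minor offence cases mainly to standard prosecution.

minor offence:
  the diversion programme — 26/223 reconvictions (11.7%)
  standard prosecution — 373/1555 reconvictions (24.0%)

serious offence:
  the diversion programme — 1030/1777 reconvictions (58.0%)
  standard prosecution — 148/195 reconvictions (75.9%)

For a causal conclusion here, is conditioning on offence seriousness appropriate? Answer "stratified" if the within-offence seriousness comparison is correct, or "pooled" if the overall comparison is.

Nothing the disposition does changes offence seriousness; the imbalance is an allocation artefact. With offence seriousness also predicting the outcome, the pooled figure is confounded, and the within-stratum comparison is the causal one.
Within each level — minor offence: 11.7% vs 24.0%; serious offence: 58.0% vs 75.9% — the diversion programme is lower every time.

stratified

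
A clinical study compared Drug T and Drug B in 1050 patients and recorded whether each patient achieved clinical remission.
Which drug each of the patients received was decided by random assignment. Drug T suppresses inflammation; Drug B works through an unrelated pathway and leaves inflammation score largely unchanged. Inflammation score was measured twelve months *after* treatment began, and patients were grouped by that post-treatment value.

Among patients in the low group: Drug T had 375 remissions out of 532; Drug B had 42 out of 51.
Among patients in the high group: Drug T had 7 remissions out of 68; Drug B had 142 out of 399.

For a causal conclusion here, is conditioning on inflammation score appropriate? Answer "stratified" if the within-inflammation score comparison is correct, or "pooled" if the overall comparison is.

Stratifying would compare drugs among patients the drugs themselves sorted into inflammation score groups — a form of selection on an intermediate. The unconditioned pooled rates give the total causal effect.
Pooled: Drug T 63.7% vs Drug B 40.9%; Drug T is higher overall.

pooled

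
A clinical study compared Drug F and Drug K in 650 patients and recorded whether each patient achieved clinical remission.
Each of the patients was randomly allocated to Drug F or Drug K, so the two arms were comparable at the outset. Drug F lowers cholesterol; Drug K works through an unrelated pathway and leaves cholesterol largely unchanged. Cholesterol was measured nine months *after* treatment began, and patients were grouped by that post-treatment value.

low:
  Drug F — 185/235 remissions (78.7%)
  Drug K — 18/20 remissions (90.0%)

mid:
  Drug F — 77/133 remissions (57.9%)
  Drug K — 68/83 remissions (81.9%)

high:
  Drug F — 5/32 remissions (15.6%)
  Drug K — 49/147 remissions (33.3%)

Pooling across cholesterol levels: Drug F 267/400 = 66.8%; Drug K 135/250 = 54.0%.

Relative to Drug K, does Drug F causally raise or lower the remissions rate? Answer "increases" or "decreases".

Because the drug influences cholesterol, cholesterol is a post-treatment mediator, not a confounder. Stratifying on it would bias the estimate; the causal effect is the crude pooled difference.
Pooled: Drug F 66.8% vs Drug K 54.0%; Drug F is higher overall.

increases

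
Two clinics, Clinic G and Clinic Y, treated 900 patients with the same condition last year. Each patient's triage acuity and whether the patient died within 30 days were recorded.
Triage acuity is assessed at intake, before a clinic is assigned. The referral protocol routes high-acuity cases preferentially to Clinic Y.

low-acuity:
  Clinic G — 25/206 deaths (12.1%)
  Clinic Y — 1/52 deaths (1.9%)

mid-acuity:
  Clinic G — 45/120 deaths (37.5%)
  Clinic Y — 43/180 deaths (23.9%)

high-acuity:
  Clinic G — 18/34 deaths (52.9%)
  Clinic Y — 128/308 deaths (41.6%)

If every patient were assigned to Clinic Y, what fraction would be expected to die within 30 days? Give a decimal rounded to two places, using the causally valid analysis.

0.24

Triage acuity is set before the clinic has any effect — it is not caused by the clinic — and it independently drives the outcome. That makes it a confounder, so the causal comparison is within triage acuity levels.
Standardising Clinic Y to the population triage acuity mix: 0.287·1/52 + 0.333·43/180 + 0.380·128/308 = 0.243.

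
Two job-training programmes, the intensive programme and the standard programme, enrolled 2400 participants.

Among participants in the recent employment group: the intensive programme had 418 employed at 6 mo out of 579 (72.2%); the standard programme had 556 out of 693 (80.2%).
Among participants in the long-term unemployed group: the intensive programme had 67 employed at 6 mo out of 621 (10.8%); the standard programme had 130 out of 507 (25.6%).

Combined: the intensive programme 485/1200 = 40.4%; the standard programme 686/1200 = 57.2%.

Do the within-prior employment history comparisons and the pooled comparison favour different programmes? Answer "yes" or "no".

Within each prior employment history level (recent employment 72.2% vs 80.2%; long-term unemployed 10.8% vs 25.6%), the standard programme has the higher rate every time. Pooled: 40.4% vs 57.2% — the standard programme has the higher rate overall. They agree.

no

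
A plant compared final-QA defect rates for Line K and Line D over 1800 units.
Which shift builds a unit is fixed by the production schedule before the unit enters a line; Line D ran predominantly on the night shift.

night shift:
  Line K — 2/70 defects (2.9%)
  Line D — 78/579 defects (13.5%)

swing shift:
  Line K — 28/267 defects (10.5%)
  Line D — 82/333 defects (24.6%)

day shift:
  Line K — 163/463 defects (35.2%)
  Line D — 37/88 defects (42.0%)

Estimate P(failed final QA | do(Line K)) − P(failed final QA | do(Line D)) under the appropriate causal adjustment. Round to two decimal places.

-0.11

The stratified and pooled comparisons disagree (Line K wins within each shift; Line D wins overall), so the answer turns on the causal role of shift.
Shift satisfies the back-door criterion: it is not a descendant of the line, and it blocks the spurious path from line to outcome. Adjusting for it (i.e., using the within-shift rates) gives the causal effect.
Adjusting over the population distribution of shift: 0.361·(0.029−0.135) + 0.333·(0.105−0.246) + 0.306·(0.352−0.420) = -0.106.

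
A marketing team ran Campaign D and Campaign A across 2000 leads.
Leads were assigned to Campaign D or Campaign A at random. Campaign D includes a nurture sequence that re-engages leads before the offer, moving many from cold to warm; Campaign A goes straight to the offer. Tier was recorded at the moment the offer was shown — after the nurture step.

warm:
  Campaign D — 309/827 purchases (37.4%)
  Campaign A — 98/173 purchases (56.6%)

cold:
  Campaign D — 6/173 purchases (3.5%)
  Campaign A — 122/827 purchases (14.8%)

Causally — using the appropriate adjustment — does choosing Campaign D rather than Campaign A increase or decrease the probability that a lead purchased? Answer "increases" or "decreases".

increases

Campaign A is higher inside every engagement tier stratum but Campaign D is higher in aggregate. Whether to stratify depends on how engagement tier relates to the campaign.
Because the campaign influences engagement tier, engagement tier is a post-treatment mediator, not a confounder. Stratifying on it would bias the estimate; the causal effect is the crude pooled difference.
Pooled: Campaign D 31.5% vs Campaign A 22.0%; Campaign D is higher overall.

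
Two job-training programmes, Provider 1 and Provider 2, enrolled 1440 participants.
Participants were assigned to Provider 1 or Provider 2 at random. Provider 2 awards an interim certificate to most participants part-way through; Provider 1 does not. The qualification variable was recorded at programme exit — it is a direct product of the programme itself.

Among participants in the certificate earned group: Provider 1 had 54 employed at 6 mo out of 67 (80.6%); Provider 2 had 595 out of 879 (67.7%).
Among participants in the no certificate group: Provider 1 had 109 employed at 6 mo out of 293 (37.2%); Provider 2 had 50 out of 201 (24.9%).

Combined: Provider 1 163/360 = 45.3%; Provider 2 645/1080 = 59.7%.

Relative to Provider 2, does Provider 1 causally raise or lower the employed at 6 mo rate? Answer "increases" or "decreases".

Within every qualification attained during the programme level Provider 1 has the higher rate, yet pooled Provider 2 does — Simpson's reversal.
Because the programme influences qualification attained during the programme, qualification attained during the programme is a post-treatment mediator, not a confounder. Stratifying on it would bias the estimate; the causal effect is the crude pooled difference.
Pooled: Provider 1 45.3% vs Provider 2 59.7%; Provider 2 is higher overall.

decreases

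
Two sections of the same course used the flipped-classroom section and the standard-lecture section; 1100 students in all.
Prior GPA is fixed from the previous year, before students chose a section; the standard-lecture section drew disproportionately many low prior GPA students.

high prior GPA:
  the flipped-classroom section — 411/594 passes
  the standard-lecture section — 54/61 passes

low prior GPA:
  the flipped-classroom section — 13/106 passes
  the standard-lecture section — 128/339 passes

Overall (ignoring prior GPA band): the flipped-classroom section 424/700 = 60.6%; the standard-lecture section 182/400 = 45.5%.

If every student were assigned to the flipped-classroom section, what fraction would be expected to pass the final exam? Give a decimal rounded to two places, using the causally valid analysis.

The prior GPA band-specific comparison favours the standard-lecture section throughout, but the pooled figures favour the flipped-classroom section. The question is whether to condition on prior GPA band.
The imbalance in prior GPA band arose from how students were allocated, not from anything the teaching method did; and prior GPA band independently affects the outcome. The pooled gap is confounded — condition on prior GPA band.
Standardising the flipped-classroom section to the population prior GPA band mix: 0.595·411/594 + 0.405·13/106 = 0.462.

0.46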